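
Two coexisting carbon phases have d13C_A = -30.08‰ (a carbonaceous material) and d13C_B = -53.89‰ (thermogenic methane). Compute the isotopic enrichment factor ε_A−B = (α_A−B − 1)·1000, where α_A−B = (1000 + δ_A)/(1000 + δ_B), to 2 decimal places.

α_A−B = (1000 + -30.08) / (1000 + -53.89) = 969.92 / 946.11 = 1.025166
ε_A−B = (1.025166 − 1) × 1000 = 25.166‰
(The approximation ε ≈ δ_A − δ_B would give 23.81‰.)

25.17‰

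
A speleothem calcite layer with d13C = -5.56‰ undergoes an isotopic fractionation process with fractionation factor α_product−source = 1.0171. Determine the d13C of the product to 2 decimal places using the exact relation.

11.44‰

δ_product = (δ_source + 1000)·α − 1000
δ_product = (-5.56 + 1000) × 1.0171 − 1000
δ_product = 1011.445 − 1000 = 11.445‰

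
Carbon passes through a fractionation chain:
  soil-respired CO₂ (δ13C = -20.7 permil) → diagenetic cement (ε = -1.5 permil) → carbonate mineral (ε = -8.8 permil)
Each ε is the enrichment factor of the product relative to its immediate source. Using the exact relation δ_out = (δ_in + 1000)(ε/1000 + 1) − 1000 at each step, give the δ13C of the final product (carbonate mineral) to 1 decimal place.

step 1: δ = (-20.70 + 1000)·(-1.5/1000 + 1) − 1000 = -22.17 permil
step 2: δ = (-22.17 + 1000)·(-8.8/1000 + 1) − 1000 = -30.77 permil

-30.8 permil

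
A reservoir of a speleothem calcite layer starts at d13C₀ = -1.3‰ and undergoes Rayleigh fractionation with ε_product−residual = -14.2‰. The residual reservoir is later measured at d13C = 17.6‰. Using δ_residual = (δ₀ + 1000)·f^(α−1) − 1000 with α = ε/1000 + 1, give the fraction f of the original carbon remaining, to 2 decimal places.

0.27

α − 1 = ε/1000 = -0.0142
(δ_res + 1000)/(δ₀ + 1000) = (17.6 + 1000)/(-1.3 + 1000) = 1017.6/998.7 = 1.018925
f = 1.018925^(1/-0.0142) = exp(ln(1.018925)/-0.0142) = exp(0.01875/-0.0142)
f = exp(-1.3203) = 0.2671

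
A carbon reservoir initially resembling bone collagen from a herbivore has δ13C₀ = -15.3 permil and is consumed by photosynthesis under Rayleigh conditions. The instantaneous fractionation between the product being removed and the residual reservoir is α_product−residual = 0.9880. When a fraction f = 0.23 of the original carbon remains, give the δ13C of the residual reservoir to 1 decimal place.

2.2 permil

Rayleigh residual: δ_res = (δ₀ + 1000)·f^(α−1) − 1000
α − 1 = -0.01200
f^(α−1) = 0.23^(-0.01200) = 1.017793
δ_res = (-15.3 + 1000) × 1.017793 − 1000 = 1002.220 − 1000 = 2.22 permil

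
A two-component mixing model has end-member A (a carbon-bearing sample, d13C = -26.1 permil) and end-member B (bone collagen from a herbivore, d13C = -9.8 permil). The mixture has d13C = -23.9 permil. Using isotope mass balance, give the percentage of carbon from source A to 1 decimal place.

δ_mix = f_A·δ_A + (1 − f_A)·δ_B  ⇒  f_A = (δ_mix − δ_B)/(δ_A − δ_B)
f_A = (-23.9 − (-9.8)) / (-26.1 − (-9.8))
f_A = -14.1 / -16.3 = 0.8650

86.5%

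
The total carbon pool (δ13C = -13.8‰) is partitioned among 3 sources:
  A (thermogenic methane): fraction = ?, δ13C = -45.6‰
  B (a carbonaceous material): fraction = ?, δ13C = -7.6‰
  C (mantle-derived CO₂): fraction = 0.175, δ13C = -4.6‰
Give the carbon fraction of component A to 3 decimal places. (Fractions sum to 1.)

Let f_A and f_B be the unknown fractions; fractions sum to 1 so f_A + f_B = 0.825.
Mass balance: Σ fᵢ·δᵢ = δ_bulk ⇒ f_A·(-45.6) + f_B·(-7.6) = -13.8 − (-0.805) = -12.995
Substitute f_B = 0.825 − f_A:
f_A·(-45.6 − -7.6) = -12.995 − 0.825×(-7.6) = -6.725
f_A = -6.725 / -38.0 = 0.1770

0.177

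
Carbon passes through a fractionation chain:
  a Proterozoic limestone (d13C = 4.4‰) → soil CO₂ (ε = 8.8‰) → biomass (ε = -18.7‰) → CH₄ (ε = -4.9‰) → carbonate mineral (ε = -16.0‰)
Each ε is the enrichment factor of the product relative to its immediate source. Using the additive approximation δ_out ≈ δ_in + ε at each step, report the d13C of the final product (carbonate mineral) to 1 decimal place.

step 1: δ ≈ 4.4 + (8.8) = 13.2‰
step 2: δ ≈ 13.2 + (-18.7) = -5.5‰
step 3: δ ≈ -5.5 + (-4.9) = -10.4‰
step 4: δ ≈ -10.4 + (-16.0) = -26.4‰

-26.4‰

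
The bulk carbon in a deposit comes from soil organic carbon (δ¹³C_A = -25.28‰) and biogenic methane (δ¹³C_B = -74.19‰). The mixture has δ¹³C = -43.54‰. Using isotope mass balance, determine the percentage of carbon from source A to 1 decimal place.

62.7%

δ_mix = f_A·δ_A + (1 − f_A)·δ_B  ⇒  f_A = (δ_mix − δ_B)/(δ_A − δ_B)
f_A = (-43.54 − (-74.19)) / (-25.28 − (-74.19))
f_A = 30.65 / 48.91 = 0.6267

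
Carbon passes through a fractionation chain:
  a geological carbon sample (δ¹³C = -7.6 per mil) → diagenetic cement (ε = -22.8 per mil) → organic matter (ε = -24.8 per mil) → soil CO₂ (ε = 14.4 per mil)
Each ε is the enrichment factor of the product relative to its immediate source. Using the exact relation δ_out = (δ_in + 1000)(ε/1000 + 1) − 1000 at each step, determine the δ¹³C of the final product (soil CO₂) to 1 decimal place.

-40.7 per mil

step 1: δ = (-7.60 + 1000)·(-22.8/1000 + 1) − 1000 = -30.23 per mil
step 2: δ = (-30.23 + 1000)·(-24.8/1000 + 1) − 1000 = -54.28 per mil
step 3: δ = (-54.28 + 1000)·(14.4/1000 + 1) − 1000 = -40.66 per mil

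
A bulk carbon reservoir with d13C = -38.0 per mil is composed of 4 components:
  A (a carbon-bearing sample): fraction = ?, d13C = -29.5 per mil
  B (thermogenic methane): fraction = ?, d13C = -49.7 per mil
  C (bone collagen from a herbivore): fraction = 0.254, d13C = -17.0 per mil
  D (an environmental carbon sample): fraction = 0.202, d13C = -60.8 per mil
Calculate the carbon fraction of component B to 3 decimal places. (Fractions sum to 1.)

0.265

Let f_B and f_A be the unknown fractions; fractions sum to 1 so f_B + f_A = 0.544.
Mass balance: Σ fᵢ·δᵢ = δ_bulk ⇒ f_B·(-49.7) + f_A·(-29.5) = -38.0 − (-16.600) = -21.400
Substitute f_A = 0.544 − f_B:
f_B·(-49.7 − -29.5) = -21.400 − 0.544×(-29.5) = -5.352
f_B = -5.352 / -20.2 = 0.2650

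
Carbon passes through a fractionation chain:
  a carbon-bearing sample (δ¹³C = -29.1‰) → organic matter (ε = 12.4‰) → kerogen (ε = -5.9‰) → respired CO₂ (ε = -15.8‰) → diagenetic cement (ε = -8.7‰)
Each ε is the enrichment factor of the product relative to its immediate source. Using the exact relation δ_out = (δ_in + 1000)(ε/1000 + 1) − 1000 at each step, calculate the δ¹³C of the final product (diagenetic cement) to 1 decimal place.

-46.7‰

step 1: δ = (-29.10 + 1000)·(12.4/1000 + 1) − 1000 = -17.06‰
step 2: δ = (-17.06 + 1000)·(-5.9/1000 + 1) − 1000 = -22.86‰
step 3: δ = (-22.86 + 1000)·(-15.8/1000 + 1) − 1000 = -38.30‰
step 4: δ = (-38.30 + 1000)·(-8.7/1000 + 1) − 1000 = -46.67‰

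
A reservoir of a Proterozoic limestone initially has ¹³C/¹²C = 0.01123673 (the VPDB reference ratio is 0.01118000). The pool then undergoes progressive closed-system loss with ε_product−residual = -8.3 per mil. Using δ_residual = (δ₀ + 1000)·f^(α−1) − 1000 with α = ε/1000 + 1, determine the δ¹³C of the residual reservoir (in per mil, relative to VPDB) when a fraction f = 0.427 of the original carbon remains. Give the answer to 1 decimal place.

12.2 per mil

δ₀ = (0.01123673/0.01118000 − 1)×1000 = (1.005074 − 1)×1000 = 5.074 per mil
α − 1 = ε/1000 = -0.0083
f^(α−1) = 0.427^(-0.0083) = 1.007088
δ_res = (5.074 + 1000) × 1.007088 − 1000 = 1012.198 − 1000 = 12.20 per mil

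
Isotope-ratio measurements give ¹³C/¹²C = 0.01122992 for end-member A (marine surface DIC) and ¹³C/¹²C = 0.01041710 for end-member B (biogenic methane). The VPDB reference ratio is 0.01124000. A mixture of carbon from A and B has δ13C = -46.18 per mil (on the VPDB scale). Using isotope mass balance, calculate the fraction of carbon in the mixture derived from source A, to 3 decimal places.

0.374

δ_A = (0.01122992/0.01124000 − 1)×1000 = (0.999103 − 1)×1000 = -0.897 per mil
δ_B = (0.01041710/0.01124000 − 1)×1000 = (0.926788 − 1)×1000 = -73.212 per mil
f_A = (δ_mix − δ_B)/(δ_A − δ_B) = (-46.18 − (-73.212))/(-0.897 − (-73.212))
f_A = 27.032 / 72.315 = 0.3738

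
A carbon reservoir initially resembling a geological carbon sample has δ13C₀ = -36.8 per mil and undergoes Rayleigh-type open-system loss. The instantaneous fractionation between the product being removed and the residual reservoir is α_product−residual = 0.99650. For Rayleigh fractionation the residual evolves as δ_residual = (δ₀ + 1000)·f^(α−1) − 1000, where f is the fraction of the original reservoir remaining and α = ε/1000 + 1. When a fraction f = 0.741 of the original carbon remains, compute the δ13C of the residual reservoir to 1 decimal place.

Rayleigh residual: δ_res = (δ₀ + 1000)·f^(α−1) − 1000
α − 1 = -0.00350
f^(α−1) = 0.741^(-0.00350) = 1.001050
δ_res = (-36.8 + 1000) × 1.001050 − 1000 = 964.211 − 1000 = -35.79 per mil

-35.8 per mil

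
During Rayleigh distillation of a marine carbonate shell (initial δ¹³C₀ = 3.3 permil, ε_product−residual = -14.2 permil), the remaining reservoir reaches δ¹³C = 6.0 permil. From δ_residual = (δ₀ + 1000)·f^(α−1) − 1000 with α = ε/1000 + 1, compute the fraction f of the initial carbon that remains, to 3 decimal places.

0.828

α − 1 = ε/1000 = -0.0142
(δ_res + 1000)/(δ₀ + 1000) = (6.0 + 1000)/(3.3 + 1000) = 1006.0/1003.3 = 1.002691
f = 1.002691^(1/-0.0142) = exp(ln(1.002691)/-0.0142) = exp(0.00269/-0.0142)
f = exp(-0.1893) = 0.8276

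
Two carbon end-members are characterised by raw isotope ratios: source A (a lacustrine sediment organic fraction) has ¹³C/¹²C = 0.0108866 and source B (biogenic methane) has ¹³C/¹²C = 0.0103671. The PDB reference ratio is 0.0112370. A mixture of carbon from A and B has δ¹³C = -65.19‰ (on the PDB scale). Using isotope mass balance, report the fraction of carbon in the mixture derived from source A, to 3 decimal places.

δ_A = (0.0108866/0.0112370 − 1)×1000 = (0.968817 − 1)×1000 = -31.183‰
δ_B = (0.0103671/0.0112370 − 1)×1000 = (0.922586 − 1)×1000 = -77.414‰
f_A = (δ_mix − δ_B)/(δ_A − δ_B) = (-65.19 − (-77.414))/(-31.183 − (-77.414))
f_A = 12.224 / 46.231 = 0.2644

0.264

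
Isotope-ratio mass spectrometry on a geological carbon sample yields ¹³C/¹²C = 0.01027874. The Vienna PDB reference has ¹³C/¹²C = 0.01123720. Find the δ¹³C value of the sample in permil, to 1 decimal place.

δ¹³C = (R_sample / R_standard − 1) × 1000
R_sample / R_standard = 0.01027874 / 0.01123720 = 0.914707
δ¹³C = (0.914707 − 1) × 1000 = -85.29 permil

-85.3 permil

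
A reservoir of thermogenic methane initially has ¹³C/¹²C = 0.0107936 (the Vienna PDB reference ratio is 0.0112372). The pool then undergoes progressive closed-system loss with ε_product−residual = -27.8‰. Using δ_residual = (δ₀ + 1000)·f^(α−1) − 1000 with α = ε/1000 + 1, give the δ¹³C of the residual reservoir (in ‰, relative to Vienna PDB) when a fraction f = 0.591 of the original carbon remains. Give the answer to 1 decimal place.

-25.3‰

δ₀ = (0.0107936/0.0112372 − 1)×1000 = (0.960524 − 1)×1000 = -39.476‰
α − 1 = ε/1000 = -0.0278
f^(α−1) = 0.591^(-0.0278) = 1.014729
δ_res = (-39.476 + 1000) × 1.014729 − 1000 = 974.671 − 1000 = -25.33‰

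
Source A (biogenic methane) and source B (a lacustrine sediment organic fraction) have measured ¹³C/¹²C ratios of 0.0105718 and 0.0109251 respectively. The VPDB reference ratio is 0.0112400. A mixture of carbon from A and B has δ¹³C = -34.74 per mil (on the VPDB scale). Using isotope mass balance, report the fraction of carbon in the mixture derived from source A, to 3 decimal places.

δ_A = (0.0105718/0.0112400 − 1)×1000 = (0.940552 − 1)×1000 = -59.448 per mil
δ_B = (0.0109251/0.0112400 − 1)×1000 = (0.971984 − 1)×1000 = -28.016 per mil
f_A = (δ_mix − δ_B)/(δ_A − δ_B) = (-34.74 − (-28.016))/(-59.448 − (-28.016))
f_A = -6.724 / -31.432 = 0.2139

0.214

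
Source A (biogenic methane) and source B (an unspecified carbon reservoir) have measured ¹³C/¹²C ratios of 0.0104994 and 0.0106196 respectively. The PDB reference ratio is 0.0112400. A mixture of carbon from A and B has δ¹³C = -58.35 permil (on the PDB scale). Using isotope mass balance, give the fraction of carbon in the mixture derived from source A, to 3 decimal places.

δ_A = (0.0104994/0.0112400 − 1)×1000 = (0.934110 − 1)×1000 = -65.890 permil
δ_B = (0.0106196/0.0112400 − 1)×1000 = (0.944804 − 1)×1000 = -55.196 permil
f_A = (δ_mix − δ_B)/(δ_A − δ_B) = (-58.35 − (-55.196))/(-65.890 − (-55.196))
f_A = -3.154 / -10.694 = 0.2950

0.295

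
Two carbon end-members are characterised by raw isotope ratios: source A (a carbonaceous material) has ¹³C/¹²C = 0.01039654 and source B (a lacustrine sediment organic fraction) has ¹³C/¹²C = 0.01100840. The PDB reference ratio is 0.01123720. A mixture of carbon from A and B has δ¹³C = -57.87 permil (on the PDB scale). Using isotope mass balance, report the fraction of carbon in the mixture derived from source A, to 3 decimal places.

0.689

δ_A = (0.01039654/0.01123720 − 1)×1000 = (0.925190 − 1)×1000 = -74.810 permil
δ_B = (0.01100840/0.01123720 − 1)×1000 = (0.979639 − 1)×1000 = -20.361 permil
f_A = (δ_mix − δ_B)/(δ_A − δ_B) = (-57.87 − (-20.361))/(-74.810 − (-20.361))
f_A = -37.509 / -54.450 = 0.6889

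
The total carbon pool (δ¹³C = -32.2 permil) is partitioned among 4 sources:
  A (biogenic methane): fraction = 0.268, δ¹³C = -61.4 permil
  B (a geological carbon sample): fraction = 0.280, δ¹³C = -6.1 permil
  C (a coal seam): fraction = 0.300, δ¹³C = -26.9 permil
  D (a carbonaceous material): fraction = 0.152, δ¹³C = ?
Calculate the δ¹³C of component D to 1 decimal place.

-39.3 permil

Isotope mass balance: δ_bulk = Σ fᵢ·δᵢ.
-32.2 = 0.268×(-61.4) + 0.280×(-6.1) + 0.300×(-26.9) + 0.152×δ_D
0.152·δ_D = -32.2 − (-26.233) = -5.967
δ_D = -5.967 / 0.152 = -39.26 permil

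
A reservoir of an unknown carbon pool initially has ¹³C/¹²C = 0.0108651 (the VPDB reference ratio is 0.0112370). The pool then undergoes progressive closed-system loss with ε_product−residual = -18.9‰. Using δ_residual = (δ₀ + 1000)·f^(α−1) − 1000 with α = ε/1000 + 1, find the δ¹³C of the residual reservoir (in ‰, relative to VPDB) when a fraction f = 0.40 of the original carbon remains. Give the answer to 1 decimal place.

δ₀ = (0.0108651/0.0112370 − 1)×1000 = (0.966904 − 1)×1000 = -33.096‰
α − 1 = ε/1000 = -0.0189
f^(α−1) = 0.40^(-0.0189) = 1.017469
δ_res = (-33.096 + 1000) × 1.017469 − 1000 = 983.795 − 1000 = -16.21‰

-16.2‰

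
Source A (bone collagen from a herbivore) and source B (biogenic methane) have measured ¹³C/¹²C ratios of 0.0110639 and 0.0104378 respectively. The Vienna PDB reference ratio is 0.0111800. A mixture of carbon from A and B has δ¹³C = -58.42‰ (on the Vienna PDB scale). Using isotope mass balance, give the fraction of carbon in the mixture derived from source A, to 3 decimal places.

δ_A = (0.0110639/0.0111800 − 1)×1000 = (0.989615 − 1)×1000 = -10.385‰
δ_B = (0.0104378/0.0111800 − 1)×1000 = (0.933614 − 1)×1000 = -66.386‰
f_A = (δ_mix − δ_B)/(δ_A − δ_B) = (-58.42 − (-66.386))/(-10.385 − (-66.386))
f_A = 7.966 / 56.002 = 0.1423

0.142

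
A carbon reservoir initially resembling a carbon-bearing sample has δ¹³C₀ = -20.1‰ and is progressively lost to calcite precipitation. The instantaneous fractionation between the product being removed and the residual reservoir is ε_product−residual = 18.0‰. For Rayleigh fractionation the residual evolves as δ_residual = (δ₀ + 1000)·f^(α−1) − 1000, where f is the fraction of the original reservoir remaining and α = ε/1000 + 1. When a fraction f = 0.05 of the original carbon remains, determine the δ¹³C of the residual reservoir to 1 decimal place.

-71.5‰

Rayleigh residual: δ_res = (δ₀ + 1000)·f^(α−1) − 1000
α = ε/1000 + 1 = 1.01800, so α − 1 = 0.01800
f^(α−1) = 0.05^(0.01800) = 0.947505
δ_res = (-20.1 + 1000) × 0.947505 − 1000 = 928.460 − 1000 = -71.54‰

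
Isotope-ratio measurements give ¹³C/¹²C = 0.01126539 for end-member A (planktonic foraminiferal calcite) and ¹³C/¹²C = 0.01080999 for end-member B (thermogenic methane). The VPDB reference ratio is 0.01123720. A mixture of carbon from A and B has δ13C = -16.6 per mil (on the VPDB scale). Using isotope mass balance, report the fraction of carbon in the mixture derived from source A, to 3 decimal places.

0.528

δ_A = (0.01126539/0.01123720 − 1)×1000 = (1.002509 − 1)×1000 = 2.509 per mil
δ_B = (0.01080999/0.01123720 − 1)×1000 = (0.961983 − 1)×1000 = -38.017 per mil
f_A = (δ_mix − δ_B)/(δ_A − δ_B) = (-16.6 − (-38.017))/(2.509 − (-38.017))
f_A = 21.417 / 40.526 = 0.5285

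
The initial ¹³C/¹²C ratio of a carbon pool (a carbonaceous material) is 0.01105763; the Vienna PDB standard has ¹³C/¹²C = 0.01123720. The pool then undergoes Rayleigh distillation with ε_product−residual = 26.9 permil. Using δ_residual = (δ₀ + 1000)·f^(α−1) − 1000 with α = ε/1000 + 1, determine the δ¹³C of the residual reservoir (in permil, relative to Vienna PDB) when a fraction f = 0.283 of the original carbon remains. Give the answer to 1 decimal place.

-48.8 permil

δ₀ = (0.01105763/0.01123720 − 1)×1000 = (0.984020 − 1)×1000 = -15.980 permil
α − 1 = ε/1000 = 0.0269
f^(α−1) = 0.283^(0.0269) = 0.966614
δ_res = (-15.980 + 1000) × 0.966614 − 1000 = 951.167 − 1000 = -48.83 permil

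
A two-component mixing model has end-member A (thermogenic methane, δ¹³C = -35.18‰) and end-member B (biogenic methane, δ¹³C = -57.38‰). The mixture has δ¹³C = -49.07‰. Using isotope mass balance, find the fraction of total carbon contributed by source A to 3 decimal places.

0.374

δ_mix = f_A·δ_A + (1 − f_A)·δ_B  ⇒  f_A = (δ_mix − δ_B)/(δ_A − δ_B)
f_A = (-49.07 − (-57.38)) / (-35.18 − (-57.38))
f_A = 8.31 / 22.20 = 0.3743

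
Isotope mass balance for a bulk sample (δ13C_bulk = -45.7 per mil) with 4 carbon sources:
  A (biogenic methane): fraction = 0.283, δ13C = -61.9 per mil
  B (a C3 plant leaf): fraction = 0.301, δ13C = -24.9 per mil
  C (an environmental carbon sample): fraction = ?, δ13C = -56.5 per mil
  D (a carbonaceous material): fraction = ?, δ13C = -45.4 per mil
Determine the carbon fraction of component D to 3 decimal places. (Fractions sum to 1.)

0.254

Let f_D and f_C be the unknown fractions; fractions sum to 1 so f_D + f_C = 0.416.
Mass balance: Σ fᵢ·δᵢ = δ_bulk ⇒ f_D·(-45.4) + f_C·(-56.5) = -45.7 − (-25.013) = -20.687
Substitute f_C = 0.416 − f_D:
f_D·(-45.4 − -56.5) = -20.687 − 0.416×(-56.5) = 2.817
f_D = 2.817 / 11.1 = 0.2537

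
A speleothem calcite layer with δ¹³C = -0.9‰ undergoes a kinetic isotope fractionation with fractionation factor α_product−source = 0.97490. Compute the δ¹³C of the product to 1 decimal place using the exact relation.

δ_product = (δ_source + 1000)·α − 1000
δ_product = (-0.9 + 1000) × 0.97490 − 1000
δ_product = 974.023 − 1000 = -25.98‰

-26.0‰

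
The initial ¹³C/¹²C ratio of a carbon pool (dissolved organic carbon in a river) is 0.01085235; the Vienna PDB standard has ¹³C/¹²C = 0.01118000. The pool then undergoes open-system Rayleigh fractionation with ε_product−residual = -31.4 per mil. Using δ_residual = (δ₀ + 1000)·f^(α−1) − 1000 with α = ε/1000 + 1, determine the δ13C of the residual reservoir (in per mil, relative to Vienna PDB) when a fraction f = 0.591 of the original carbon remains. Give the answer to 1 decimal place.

δ₀ = (0.01085235/0.01118000 − 1)×1000 = (0.970693 − 1)×1000 = -29.307 per mil
α − 1 = ε/1000 = -0.0314
f^(α−1) = 0.591^(-0.0314) = 1.016652
δ_res = (-29.307 + 1000) × 1.016652 − 1000 = 986.857 − 1000 = -13.14 per mil

-13.1 per mil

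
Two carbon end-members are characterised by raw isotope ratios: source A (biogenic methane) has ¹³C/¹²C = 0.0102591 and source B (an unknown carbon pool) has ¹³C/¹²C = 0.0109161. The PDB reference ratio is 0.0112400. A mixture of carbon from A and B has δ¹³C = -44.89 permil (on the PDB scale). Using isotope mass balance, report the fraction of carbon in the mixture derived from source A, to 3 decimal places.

0.275

δ_A = (0.0102591/0.0112400 − 1)×1000 = (0.912731 − 1)×1000 = -87.269 permil
δ_B = (0.0109161/0.0112400 − 1)×1000 = (0.971183 − 1)×1000 = -28.817 permil
f_A = (δ_mix − δ_B)/(δ_A − δ_B) = (-44.89 − (-28.817))/(-87.269 − (-28.817))
f_A = -16.073 / -58.452 = 0.2750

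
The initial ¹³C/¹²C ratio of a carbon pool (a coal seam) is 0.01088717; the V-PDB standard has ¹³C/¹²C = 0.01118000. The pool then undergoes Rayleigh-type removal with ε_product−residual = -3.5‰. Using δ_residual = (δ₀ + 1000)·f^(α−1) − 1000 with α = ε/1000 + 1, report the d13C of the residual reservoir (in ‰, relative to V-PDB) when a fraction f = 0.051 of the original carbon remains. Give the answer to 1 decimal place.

-16.0‰

δ₀ = (0.01088717/0.01118000 − 1)×1000 = (0.973808 − 1)×1000 = -26.192‰
α − 1 = ε/1000 = -0.0035
f^(α−1) = 0.051^(-0.0035) = 1.010470
δ_res = (-26.192 + 1000) × 1.010470 − 1000 = 984.004 − 1000 = -16.00‰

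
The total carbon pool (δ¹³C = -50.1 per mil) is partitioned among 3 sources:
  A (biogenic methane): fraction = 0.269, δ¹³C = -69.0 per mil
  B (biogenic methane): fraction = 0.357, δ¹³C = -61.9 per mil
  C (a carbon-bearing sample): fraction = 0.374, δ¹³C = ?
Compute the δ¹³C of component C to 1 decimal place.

Isotope mass balance: δ_bulk = Σ fᵢ·δᵢ.
-50.1 = 0.269×(-69.0) + 0.357×(-61.9) + 0.374×δ_C
0.374·δ_C = -50.1 − (-40.659) = -9.441
δ_C = -9.441 / 0.374 = -25.24 per mil

-25.2 per mil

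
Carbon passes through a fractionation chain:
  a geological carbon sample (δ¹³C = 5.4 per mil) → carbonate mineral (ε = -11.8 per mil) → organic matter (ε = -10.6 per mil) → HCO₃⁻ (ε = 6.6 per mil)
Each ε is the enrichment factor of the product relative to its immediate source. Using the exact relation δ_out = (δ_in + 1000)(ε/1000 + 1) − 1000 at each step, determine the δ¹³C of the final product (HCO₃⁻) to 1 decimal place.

step 1: δ = (5.40 + 1000)·(-11.8/1000 + 1) − 1000 = -6.46 per mil
step 2: δ = (-6.46 + 1000)·(-10.6/1000 + 1) − 1000 = -17.00 per mil
step 3: δ = (-17.00 + 1000)·(6.6/1000 + 1) − 1000 = -10.51 per mil

-10.5 per mil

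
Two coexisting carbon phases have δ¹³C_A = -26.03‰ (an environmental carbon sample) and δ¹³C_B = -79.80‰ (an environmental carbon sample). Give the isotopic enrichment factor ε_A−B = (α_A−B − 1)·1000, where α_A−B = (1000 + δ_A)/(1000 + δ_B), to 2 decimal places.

58.43‰

α_A−B = (1000 + -26.03) / (1000 + -79.80) = 973.97 / 920.20 = 1.058433
ε_A−B = (1.058433 − 1) × 1000 = 58.433‰
(The approximation ε ≈ δ_A − δ_B would give 53.77‰.)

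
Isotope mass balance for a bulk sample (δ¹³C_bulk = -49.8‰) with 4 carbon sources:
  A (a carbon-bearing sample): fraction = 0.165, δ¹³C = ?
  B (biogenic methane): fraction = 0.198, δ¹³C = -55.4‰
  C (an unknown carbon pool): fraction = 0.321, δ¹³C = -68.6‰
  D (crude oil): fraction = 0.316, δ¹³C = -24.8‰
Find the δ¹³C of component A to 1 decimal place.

Isotope mass balance: δ_bulk = Σ fᵢ·δᵢ.
-49.8 = 0.165×δ_A + 0.198×(-55.4) + 0.321×(-68.6) + 0.316×(-24.8)
0.165·δ_A = -49.8 − (-40.827) = -8.973
δ_A = -8.973 / 0.165 = -54.38‰

-54.4‰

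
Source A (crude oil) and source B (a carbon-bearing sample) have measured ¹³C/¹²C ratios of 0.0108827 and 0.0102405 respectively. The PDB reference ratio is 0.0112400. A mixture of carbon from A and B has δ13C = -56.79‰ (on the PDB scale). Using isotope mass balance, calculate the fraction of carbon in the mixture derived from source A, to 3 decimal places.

δ_A = (0.0108827/0.0112400 − 1)×1000 = (0.968212 − 1)×1000 = -31.788‰
δ_B = (0.0102405/0.0112400 − 1)×1000 = (0.911077 − 1)×1000 = -88.923‰
f_A = (δ_mix − δ_B)/(δ_A − δ_B) = (-56.79 − (-88.923))/(-31.788 − (-88.923))
f_A = 32.133 / 57.135 = 0.5624

0.562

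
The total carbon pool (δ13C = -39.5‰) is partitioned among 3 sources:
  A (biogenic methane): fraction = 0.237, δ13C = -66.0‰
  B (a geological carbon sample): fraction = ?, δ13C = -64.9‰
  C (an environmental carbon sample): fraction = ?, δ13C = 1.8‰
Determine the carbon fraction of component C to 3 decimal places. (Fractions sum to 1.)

Let f_C and f_B be the unknown fractions; fractions sum to 1 so f_C + f_B = 0.763.
Mass balance: Σ fᵢ·δᵢ = δ_bulk ⇒ f_C·(1.8) + f_B·(-64.9) = -39.5 − (-15.642) = -23.858
Substitute f_B = 0.763 − f_C:
f_C·(1.8 − -64.9) = -23.858 − 0.763×(-64.9) = 25.661
f_C = 25.661 / 66.7 = 0.3847

0.385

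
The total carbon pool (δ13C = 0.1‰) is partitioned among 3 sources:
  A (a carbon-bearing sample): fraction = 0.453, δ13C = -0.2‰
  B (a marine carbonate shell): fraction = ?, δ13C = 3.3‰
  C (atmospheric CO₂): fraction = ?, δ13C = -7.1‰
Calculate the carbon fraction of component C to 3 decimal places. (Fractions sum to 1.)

Let f_C and f_B be the unknown fractions; fractions sum to 1 so f_C + f_B = 0.547.
Mass balance: Σ fᵢ·δᵢ = δ_bulk ⇒ f_C·(-7.1) + f_B·(3.3) = 0.1 − (-0.091) = 0.191
Substitute f_B = 0.547 − f_C:
f_C·(-7.1 − 3.3) = 0.191 − 0.547×(3.3) = -1.615
f_C = -1.615 / -10.4 = 0.1552

0.155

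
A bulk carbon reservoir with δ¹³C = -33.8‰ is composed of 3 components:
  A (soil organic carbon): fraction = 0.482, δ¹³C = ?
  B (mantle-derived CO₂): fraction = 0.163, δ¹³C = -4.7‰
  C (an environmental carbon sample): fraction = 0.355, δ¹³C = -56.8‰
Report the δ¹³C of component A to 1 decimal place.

Isotope mass balance: δ_bulk = Σ fᵢ·δᵢ.
-33.8 = 0.482×δ_A + 0.163×(-4.7) + 0.355×(-56.8)
0.482·δ_A = -33.8 − (-20.930) = -12.870
δ_A = -12.870 / 0.482 = -26.70‰

-26.7‰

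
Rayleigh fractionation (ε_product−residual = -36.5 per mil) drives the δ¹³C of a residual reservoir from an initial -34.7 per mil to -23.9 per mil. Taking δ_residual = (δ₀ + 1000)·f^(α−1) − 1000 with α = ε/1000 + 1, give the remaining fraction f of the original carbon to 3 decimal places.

0.737

α − 1 = ε/1000 = -0.0365
(δ_res + 1000)/(δ₀ + 1000) = (-23.9 + 1000)/(-34.7 + 1000) = 976.1/965.3 = 1.011188
f = 1.011188^(1/-0.0365) = exp(ln(1.011188)/-0.0365) = exp(0.01113/-0.0365)
f = exp(-0.3048) = 0.7373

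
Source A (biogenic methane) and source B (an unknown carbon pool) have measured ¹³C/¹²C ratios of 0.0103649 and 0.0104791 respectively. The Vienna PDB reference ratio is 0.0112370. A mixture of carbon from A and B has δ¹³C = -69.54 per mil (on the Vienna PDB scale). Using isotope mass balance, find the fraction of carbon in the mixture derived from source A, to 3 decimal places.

0.206

δ_A = (0.0103649/0.0112370 − 1)×1000 = (0.922390 − 1)×1000 = -77.610 per mil
δ_B = (0.0104791/0.0112370 − 1)×1000 = (0.932553 − 1)×1000 = -67.447 per mil
f_A = (δ_mix − δ_B)/(δ_A − δ_B) = (-69.54 − (-67.447))/(-77.610 − (-67.447))
f_A = -2.093 / -10.163 = 0.2060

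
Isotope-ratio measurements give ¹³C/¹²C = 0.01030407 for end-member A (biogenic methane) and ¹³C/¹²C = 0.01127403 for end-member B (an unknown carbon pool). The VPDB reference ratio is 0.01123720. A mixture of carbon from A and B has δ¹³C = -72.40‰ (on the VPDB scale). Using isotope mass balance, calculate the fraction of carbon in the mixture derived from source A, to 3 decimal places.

0.877

δ_A = (0.01030407/0.01123720 − 1)×1000 = (0.916961 − 1)×1000 = -83.039‰
δ_B = (0.01127403/0.01123720 − 1)×1000 = (1.003278 − 1)×1000 = 3.278‰
f_A = (δ_mix − δ_B)/(δ_A − δ_B) = (-72.40 − (3.278))/(-83.039 − (3.278))
f_A = -75.678 / -86.317 = 0.8767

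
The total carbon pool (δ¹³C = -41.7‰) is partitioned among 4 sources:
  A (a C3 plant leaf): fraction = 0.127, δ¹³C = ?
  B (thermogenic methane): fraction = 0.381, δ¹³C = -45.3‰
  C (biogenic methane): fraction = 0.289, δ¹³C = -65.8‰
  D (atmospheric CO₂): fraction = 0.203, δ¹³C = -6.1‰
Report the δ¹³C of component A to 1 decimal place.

Isotope mass balance: δ_bulk = Σ fᵢ·δᵢ.
-41.7 = 0.127×δ_A + 0.381×(-45.3) + 0.289×(-65.8) + 0.203×(-6.1)
0.127·δ_A = -41.7 − (-37.514) = -4.186
δ_A = -4.186 / 0.127 = -32.96‰

-33.0‰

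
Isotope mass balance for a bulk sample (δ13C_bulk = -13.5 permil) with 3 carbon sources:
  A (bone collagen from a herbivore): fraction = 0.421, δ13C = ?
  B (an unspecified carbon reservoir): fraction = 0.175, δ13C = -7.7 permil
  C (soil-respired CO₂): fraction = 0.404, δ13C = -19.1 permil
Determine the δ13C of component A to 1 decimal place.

-10.5 permil

Isotope mass balance: δ_bulk = Σ fᵢ·δᵢ.
-13.5 = 0.421×δ_A + 0.175×(-7.7) + 0.404×(-19.1)
0.421·δ_A = -13.5 − (-9.064) = -4.436
δ_A = -4.436 / 0.421 = -10.54 permil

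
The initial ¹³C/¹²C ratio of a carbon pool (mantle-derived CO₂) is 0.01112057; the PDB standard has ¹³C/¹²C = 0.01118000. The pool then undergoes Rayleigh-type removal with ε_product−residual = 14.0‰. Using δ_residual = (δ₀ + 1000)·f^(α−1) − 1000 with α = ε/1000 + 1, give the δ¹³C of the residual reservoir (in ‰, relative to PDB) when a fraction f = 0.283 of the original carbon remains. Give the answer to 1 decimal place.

δ₀ = (0.01112057/0.01118000 − 1)×1000 = (0.994684 − 1)×1000 = -5.316‰
α − 1 = ε/1000 = 0.0140
f^(α−1) = 0.283^(0.0140) = 0.982483
δ_res = (-5.316 + 1000) × 0.982483 − 1000 = 977.260 − 1000 = -22.74‰

-22.7‰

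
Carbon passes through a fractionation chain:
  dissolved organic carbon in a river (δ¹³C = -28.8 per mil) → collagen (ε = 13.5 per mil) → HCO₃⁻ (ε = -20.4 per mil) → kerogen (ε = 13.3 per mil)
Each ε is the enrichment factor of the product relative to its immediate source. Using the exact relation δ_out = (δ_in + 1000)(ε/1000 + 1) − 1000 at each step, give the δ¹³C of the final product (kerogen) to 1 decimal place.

step 1: δ = (-28.80 + 1000)·(13.5/1000 + 1) − 1000 = -15.69 per mil
step 2: δ = (-15.69 + 1000)·(-20.4/1000 + 1) − 1000 = -35.77 per mil
step 3: δ = (-35.77 + 1000)·(13.3/1000 + 1) − 1000 = -22.94 per mil

-22.9 per mil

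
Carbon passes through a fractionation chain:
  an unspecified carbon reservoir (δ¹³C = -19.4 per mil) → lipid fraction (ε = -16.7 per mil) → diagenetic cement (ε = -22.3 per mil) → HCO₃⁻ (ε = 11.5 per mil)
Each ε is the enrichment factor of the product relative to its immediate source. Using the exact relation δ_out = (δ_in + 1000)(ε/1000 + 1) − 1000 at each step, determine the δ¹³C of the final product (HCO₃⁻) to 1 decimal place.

-46.4 per mil

step 1: δ = (-19.40 + 1000)·(-16.7/1000 + 1) − 1000 = -35.78 per mil
step 2: δ = (-35.78 + 1000)·(-22.3/1000 + 1) − 1000 = -57.28 per mil
step 3: δ = (-57.28 + 1000)·(11.5/1000 + 1) − 1000 = -46.44 per mil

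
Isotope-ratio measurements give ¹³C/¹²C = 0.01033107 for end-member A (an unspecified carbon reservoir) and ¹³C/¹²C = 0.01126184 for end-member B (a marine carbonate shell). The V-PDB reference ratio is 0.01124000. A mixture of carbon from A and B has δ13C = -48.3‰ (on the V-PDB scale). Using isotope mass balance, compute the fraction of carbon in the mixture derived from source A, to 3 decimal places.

0.607

δ_A = (0.01033107/0.01124000 − 1)×1000 = (0.919134 − 1)×1000 = -80.866‰
δ_B = (0.01126184/0.01124000 − 1)×1000 = (1.001943 − 1)×1000 = 1.943‰
f_A = (δ_mix − δ_B)/(δ_A − δ_B) = (-48.3 − (1.943))/(-80.866 − (1.943))
f_A = -50.243 / -82.809 = 0.6067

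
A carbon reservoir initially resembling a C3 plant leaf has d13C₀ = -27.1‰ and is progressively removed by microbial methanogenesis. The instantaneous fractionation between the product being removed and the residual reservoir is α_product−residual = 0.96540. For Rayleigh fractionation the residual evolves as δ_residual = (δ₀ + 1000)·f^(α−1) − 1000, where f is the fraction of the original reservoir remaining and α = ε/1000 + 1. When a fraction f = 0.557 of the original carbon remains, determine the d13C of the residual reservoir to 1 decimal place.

Rayleigh residual: δ_res = (δ₀ + 1000)·f^(α−1) − 1000
α − 1 = -0.03460
f^(α−1) = 0.557^(-0.03460) = 1.020454
δ_res = (-27.1 + 1000) × 1.020454 − 1000 = 992.800 − 1000 = -7.20‰

-7.2‰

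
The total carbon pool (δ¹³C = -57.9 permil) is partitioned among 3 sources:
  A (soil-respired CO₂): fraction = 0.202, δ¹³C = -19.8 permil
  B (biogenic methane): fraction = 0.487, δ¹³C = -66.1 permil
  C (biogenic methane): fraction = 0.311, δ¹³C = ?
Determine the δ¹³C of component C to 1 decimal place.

-69.8 permil

Isotope mass balance: δ_bulk = Σ fᵢ·δᵢ.
-57.9 = 0.202×(-19.8) + 0.487×(-66.1) + 0.311×δ_C
0.311·δ_C = -57.9 − (-36.190) = -21.710
δ_C = -21.710 / 0.311 = -69.81 permil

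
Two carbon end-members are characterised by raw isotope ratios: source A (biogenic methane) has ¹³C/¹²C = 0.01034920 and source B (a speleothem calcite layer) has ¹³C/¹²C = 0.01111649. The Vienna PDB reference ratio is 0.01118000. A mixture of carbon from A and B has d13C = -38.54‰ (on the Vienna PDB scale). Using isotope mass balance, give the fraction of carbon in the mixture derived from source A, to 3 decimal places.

δ_A = (0.01034920/0.01118000 − 1)×1000 = (0.925689 − 1)×1000 = -74.311‰
δ_B = (0.01111649/0.01118000 − 1)×1000 = (0.994319 − 1)×1000 = -5.681‰
f_A = (δ_mix − δ_B)/(δ_A − δ_B) = (-38.54 − (-5.681))/(-74.311 − (-5.681))
f_A = -32.859 / -68.631 = 0.4788

0.479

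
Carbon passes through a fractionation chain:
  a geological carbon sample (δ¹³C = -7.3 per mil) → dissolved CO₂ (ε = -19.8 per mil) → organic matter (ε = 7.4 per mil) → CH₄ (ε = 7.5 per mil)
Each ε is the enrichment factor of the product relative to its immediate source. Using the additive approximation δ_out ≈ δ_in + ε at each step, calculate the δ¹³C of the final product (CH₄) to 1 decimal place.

step 1: δ ≈ -7.3 + (-19.8) = -27.1 per mil
step 2: δ ≈ -27.1 + (7.4) = -19.7 per mil
step 3: δ ≈ -19.7 + (7.5) = -12.2 per mil

-12.2 per mil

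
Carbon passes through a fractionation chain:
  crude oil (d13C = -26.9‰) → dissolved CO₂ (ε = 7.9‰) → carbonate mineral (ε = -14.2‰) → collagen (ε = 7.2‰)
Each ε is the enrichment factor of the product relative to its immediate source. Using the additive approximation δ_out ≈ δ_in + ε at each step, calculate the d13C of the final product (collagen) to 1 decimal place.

-26.0‰

step 1: δ ≈ -26.9 + (7.9) = -19.0‰
step 2: δ ≈ -19.0 + (-14.2) = -33.2‰
step 3: δ ≈ -33.2 + (7.2) = -26.0‰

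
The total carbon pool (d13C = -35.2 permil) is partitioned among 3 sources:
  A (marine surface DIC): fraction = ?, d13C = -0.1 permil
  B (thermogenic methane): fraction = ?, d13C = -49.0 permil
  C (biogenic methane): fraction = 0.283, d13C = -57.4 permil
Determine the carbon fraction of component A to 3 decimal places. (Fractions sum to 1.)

Let f_A and f_B be the unknown fractions; fractions sum to 1 so f_A + f_B = 0.717.
Mass balance: Σ fᵢ·δᵢ = δ_bulk ⇒ f_A·(-0.1) + f_B·(-49.0) = -35.2 − (-16.244) = -18.956
Substitute f_B = 0.717 − f_A:
f_A·(-0.1 − -49.0) = -18.956 − 0.717×(-49.0) = 16.177
f_A = 16.177 / 48.9 = 0.3308

0.331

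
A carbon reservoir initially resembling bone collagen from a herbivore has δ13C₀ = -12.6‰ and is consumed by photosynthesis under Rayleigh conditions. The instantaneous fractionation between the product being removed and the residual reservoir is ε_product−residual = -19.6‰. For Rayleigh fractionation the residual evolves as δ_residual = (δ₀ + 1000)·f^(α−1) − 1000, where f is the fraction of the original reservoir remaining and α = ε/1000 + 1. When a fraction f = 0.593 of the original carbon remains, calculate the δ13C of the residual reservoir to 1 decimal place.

-2.4‰

Rayleigh residual: δ_res = (δ₀ + 1000)·f^(α−1) − 1000
α = ε/1000 + 1 = 0.98040, so α − 1 = -0.01960
f^(α−1) = 0.593^(-0.01960) = 1.010295
δ_res = (-12.6 + 1000) × 1.010295 − 1000 = 997.565 − 1000 = -2.43‰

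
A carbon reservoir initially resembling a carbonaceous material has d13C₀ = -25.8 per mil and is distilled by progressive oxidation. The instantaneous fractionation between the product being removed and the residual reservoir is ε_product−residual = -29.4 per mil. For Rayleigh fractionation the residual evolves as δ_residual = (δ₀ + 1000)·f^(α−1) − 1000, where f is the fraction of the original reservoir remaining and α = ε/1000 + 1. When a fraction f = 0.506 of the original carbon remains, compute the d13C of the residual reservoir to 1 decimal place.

Rayleigh residual: δ_res = (δ₀ + 1000)·f^(α−1) − 1000
α = ε/1000 + 1 = 0.97060, so α − 1 = -0.02940
f^(α−1) = 0.506^(-0.02940) = 1.020230
δ_res = (-25.8 + 1000) × 1.020230 − 1000 = 993.908 − 1000 = -6.09 per mil

-6.1 per mil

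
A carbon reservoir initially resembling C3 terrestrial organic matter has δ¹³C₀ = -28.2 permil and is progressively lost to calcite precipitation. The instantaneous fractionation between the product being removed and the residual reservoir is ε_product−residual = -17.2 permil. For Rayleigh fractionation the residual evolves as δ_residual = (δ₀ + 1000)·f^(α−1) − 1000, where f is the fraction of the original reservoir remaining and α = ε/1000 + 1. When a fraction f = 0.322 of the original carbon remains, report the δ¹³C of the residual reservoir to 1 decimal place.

Rayleigh residual: δ_res = (δ₀ + 1000)·f^(α−1) − 1000
α = ε/1000 + 1 = 0.98280, so α − 1 = -0.01720
f^(α−1) = 0.322^(-0.01720) = 1.019682
δ_res = (-28.2 + 1000) × 1.019682 − 1000 = 990.927 − 1000 = -9.07 permil

-9.1 permil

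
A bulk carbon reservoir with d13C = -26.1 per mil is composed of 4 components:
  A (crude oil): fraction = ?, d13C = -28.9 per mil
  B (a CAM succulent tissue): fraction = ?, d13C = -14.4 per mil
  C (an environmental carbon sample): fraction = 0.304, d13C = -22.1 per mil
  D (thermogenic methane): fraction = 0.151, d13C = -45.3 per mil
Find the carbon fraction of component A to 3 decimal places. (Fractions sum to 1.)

Let f_A and f_B be the unknown fractions; fractions sum to 1 so f_A + f_B = 0.545.
Mass balance: Σ fᵢ·δᵢ = δ_bulk ⇒ f_A·(-28.9) + f_B·(-14.4) = -26.1 − (-13.559) = -12.541
Substitute f_B = 0.545 − f_A:
f_A·(-28.9 − -14.4) = -12.541 − 0.545×(-14.4) = -4.693
f_A = -4.693 / -14.5 = 0.3237

0.324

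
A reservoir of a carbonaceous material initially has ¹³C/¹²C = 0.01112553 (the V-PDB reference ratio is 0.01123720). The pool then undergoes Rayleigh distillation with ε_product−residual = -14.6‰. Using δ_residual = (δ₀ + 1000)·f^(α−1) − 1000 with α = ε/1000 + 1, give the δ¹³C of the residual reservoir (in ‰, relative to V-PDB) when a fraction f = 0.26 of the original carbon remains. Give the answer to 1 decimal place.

9.7‰

δ₀ = (0.01112553/0.01123720 − 1)×1000 = (0.990062 − 1)×1000 = -9.938‰
α − 1 = ε/1000 = -0.0146
f^(α−1) = 0.26^(-0.0146) = 1.019862
δ_res = (-9.938 + 1000) × 1.019862 − 1000 = 1009.727 − 1000 = 9.73‰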